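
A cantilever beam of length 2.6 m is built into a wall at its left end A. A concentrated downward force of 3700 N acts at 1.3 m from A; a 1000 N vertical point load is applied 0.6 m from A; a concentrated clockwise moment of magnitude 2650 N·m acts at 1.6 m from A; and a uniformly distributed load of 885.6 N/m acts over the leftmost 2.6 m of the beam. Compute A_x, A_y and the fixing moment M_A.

A_x = 0, A_y = 7003 N, M_A = 11050 N·m

Resultant of the distributed load: 885.6 × 2.6 = 2302.56 N at 1.3 m from A.
ΣF_x = 0: A_x = 0.
ΣF_y = 0: A_y − 3700 − 1000 − 885.6·2.6 = 0 → A_y = 7003 N.
ΣM about A: M_A − 3700·1.3 − 1000·0.6 − 2650 − (885.6·2.6)·1.3 = 0 → M_A = 11050 N·m.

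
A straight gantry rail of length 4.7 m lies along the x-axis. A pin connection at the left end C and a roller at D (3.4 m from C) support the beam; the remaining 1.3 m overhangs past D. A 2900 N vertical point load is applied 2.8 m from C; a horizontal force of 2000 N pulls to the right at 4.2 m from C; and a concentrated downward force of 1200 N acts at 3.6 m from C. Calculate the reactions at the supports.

Taking moments about C: D_y·3.4 − 2900·2.8 − 1200·3.6 = 0 → D_y = 12440/3.4 = 3658.82 ≈ 3659 N.
ΣF_y = 0: C_y + 3658.82 − 2900 − 1200 = 0 → C_y = 441.2 N.
ΣF_x = 0: C_x + 2000 = 0 → C_x = -2000 N.

C_x = -2000 N, C_y = 441.2 N, D_y = 3659 N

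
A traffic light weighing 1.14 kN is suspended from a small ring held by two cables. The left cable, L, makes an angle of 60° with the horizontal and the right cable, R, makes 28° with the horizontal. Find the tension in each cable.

ΣF_x = 0: −T_L·cos60° + T_R·cos28° = 0 → T_R = 0.566285·T_L.
ΣF_y = 0: T_L·sin60° + T_R·sin28° = 1.14.
Substitute: T_L·(0.866025 + 0.566285·0.469472) = 1.14 → T_L = 1.00717 ≈ 1.007 kN.
Then T_R = 0.566285 × 1.00717 = 0.5703 kN.

T_L = 1.007 kN, T_R = 0.5703 kN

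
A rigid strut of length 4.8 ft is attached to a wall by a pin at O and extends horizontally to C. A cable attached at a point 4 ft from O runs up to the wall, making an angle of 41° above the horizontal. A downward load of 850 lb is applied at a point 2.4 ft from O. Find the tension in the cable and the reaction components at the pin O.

T = 777.4 lb, O_x = 586.7 lb, O_y = 340.0 lb

ΣM about O: T·sin41°·4 − 850·2.4 = 0 → T = 2040/(4·0.656059) = 777.369 ≈ 777.4 lb.
ΣF_x = 0: O_x − T·cos41° = 0 → O_x = 777.369 × 0.75471 = 586.7 lb.
ΣF_y = 0: O_y + T·sin41° − 850 = 0 → O_y = 850 − 777.369 × 0.656059 = 340.0 lb.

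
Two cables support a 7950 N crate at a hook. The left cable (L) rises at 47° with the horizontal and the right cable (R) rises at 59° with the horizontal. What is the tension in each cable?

ΣF_x = 0: −T_L·cos47° + T_R·cos59° = 0 → T_R = 1.32417·T_L.
ΣF_y = 0: T_L·sin47° + T_R·sin59° = 7950.
Substitute: T_L·(0.731354 + 1.32417·0.857167) = 7950 → T_L = 4259.56 ≈ 4260 N.
Then T_R = 1.32417 × 4259.56 = 5640 N.

T_L = 4260 N, T_R = 5640 N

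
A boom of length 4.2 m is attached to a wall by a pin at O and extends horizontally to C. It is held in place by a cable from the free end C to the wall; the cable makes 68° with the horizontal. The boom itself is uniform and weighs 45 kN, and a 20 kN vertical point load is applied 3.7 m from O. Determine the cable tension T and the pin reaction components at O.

T = 43.27 kN, O_x = 16.21 kN, O_y = 24.88 kN

ΣM about O: T·sin68°·4.2 − 45·2.1 − 20·3.7 = 0 → T = 168.5/(4.2·0.927184) = 43.2698 ≈ 43.27 kN.
ΣF_x = 0: O_x − T·cos68° = 0 → O_x = 43.2698 × 0.374607 = 16.21 kN.
ΣF_y = 0: O_y + T·sin68° − 45 − 20 = 0 → O_y = 65 − 43.2698 × 0.927184 = 24.88 kN.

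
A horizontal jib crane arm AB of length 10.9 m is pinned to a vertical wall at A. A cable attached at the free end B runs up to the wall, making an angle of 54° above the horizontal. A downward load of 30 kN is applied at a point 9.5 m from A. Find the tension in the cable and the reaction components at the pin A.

ΣM about A: T·sin54°·10.9 − 30·9.5 = 0 → T = 285/(10.9·0.809017) = 32.3192 ≈ 32.32 kN.
ΣF_x = 0: A_x − T·cos54° = 0 → A_x = 32.3192 × 0.587785 = 19.00 kN.
ΣF_y = 0: A_y + T·sin54° − 30 = 0 → A_y = 30 − 32.3192 × 0.809017 = 3.853 kN.

T = 32.32 kN, A_x = 19.00 kN, A_y = 3.853 kN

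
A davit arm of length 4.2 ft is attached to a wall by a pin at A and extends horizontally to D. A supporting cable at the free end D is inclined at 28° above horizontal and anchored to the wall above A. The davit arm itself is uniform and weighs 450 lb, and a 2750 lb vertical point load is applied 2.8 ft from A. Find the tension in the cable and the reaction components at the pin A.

T = 4384 lb, A_x = 3871 lb, A_y = 1142 lb

ΣM about A: T·sin28°·4.2 − 450·2.1 − 2750·2.8 = 0 → T = 8645/(4.2·0.469472) = 4384.36 ≈ 4384 lb.
ΣF_x = 0: A_x − T·cos28° = 0 → A_x = 4384.36 × 0.882948 = 3871 lb.
ΣF_y = 0: A_y + T·sin28° − 450 − 2750 = 0 → A_y = 3200 − 4384.36 × 0.469472 = 1142 lb.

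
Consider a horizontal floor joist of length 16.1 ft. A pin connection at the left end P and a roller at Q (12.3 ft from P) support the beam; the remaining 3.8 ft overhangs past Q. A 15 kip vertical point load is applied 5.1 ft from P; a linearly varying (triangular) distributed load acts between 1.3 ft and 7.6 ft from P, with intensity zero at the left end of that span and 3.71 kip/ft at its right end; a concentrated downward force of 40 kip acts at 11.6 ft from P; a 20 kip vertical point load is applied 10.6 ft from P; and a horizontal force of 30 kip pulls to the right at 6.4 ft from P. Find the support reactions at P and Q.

Resultant of the triangular load: ½ × 3.71 × 6.3 = 11.6865 kip, acting at 5.5 ft from P (one-third of the span from the peak).
Moments about P: Q_y·12.3 − 15·5.1 − (½·3.71·6.3)·5.5 − 40·11.6 − 20·10.6 = 0 → Q_y = 816.77575/12.3 = 66.4045 ≈ 66.40 kip.
ΣF_y = 0: P_y + 66.4045 − 15 − ½·3.71·6.3 − 40 − 20 = 0 → P_y = 20.28 kip.
ΣF_x = 0: P_x + 30 = 0 → P_x = -30.00 kip.

P_x = -30.00 kip, P_y = 20.28 kip, Q_y = 66.40 kip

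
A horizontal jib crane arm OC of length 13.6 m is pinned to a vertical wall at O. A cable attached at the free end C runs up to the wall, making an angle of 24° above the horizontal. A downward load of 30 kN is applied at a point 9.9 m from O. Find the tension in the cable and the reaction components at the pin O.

ΣM about O: T·sin24°·13.6 − 30·9.9 = 0 → T = 297/(13.6·0.406737) = 53.6913 ≈ 53.69 kN.
ΣF_x = 0: O_x − T·cos24° = 0 → O_x = 53.6913 × 0.913545 = 49.05 kN.
ΣF_y = 0: O_y + T·sin24° − 30 = 0 → O_y = 30 − 53.6913 × 0.406737 = 8.162 kN.

T = 53.69 kN, O_x = 49.05 kN, O_y = 8.162 kN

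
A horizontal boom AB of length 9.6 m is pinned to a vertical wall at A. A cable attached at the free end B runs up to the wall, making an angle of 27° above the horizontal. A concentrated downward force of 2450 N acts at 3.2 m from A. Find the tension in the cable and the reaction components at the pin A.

T = 1799 N, A_x = 1603 N, A_y = 1633 N

ΣM about A: T·sin27°·9.6 − 2450·3.2 = 0 → T = 7840/(9.6·0.45399) = 1798.86 ≈ 1799 N.
ΣF_x = 0: A_x − T·cos27° = 0 → A_x = 1798.86 × 0.891007 = 1603 N.
ΣF_y = 0: A_y + T·sin27° − 2450 = 0 → A_y = 2450 − 1798.86 × 0.45399 = 1633 N.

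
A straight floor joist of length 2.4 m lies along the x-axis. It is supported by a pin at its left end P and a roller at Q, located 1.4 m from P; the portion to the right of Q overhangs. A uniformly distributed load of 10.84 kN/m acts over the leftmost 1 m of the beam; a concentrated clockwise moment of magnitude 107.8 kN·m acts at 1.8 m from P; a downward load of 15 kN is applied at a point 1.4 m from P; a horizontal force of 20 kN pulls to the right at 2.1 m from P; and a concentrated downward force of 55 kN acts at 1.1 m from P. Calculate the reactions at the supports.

Resultant of the distributed load: 10.84 × 1 = 10.84 kN at 0.5 m from P.
Moments about P: Q_y·1.4 − (10.84·1)·0.5 − 107.8 − 15·1.4 − 55·1.1 = 0 → Q_y = 194.72/1.4 = 139.086 ≈ 139.1 kN.
ΣF_y = 0: P_y + 139.086 − 10.84·1 − 15 − 55 = 0 → P_y = -58.25 kN.
ΣF_x = 0: P_x + 20 = 0 → P_x = -20.00 kN.

P_x = -20.00 kN, P_y = -58.25 kN, Q_y = 139.1 kN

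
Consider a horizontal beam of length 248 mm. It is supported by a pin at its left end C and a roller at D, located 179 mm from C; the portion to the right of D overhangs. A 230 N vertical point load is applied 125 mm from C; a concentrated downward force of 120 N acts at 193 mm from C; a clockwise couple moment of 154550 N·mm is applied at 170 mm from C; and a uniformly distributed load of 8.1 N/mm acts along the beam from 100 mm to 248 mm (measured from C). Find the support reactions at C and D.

C_x = 0, C_y = -769.9 N, D_y = 2319 N

Resultant of the distributed load: 8.1 × 148 = 1198.8 N at 174 mm from C.
Taking moments about C: D_y·179 − 230·125 − 120·193 − 154550 − (8.1·148)·174 = 0 → D_y = 415051.2/179 = 2318.72 ≈ 2319 N.
ΣF_y = 0: C_y + 2318.72 − 230 − 120 − 8.1·148 = 0 → C_y = -769.9 N.
ΣF_x = 0: no horizontal applied forces, so C_x = 0.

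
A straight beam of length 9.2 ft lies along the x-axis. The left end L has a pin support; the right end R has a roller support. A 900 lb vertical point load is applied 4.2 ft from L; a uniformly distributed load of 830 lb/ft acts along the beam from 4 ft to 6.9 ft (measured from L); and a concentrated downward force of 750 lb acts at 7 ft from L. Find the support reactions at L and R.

L_x = 0, L_y = 1650 lb, R_y = 2407 lb

Resultant of the distributed load: 830 × 2.9 = 2407 lb at 5.45 ft from L.
ΣM about L: R_y·9.2 − 900·4.2 − (830·2.9)·5.45 − 750·7 = 0 → R_y = 22148.15/9.2 = 2407.41 ≈ 2407 lb.
ΣF_y = 0: L_y + 2407.41 − 900 − 830·2.9 − 750 = 0 → L_y = 1650 lb.
ΣF_x = 0: no horizontal applied forces, so L_x = 0.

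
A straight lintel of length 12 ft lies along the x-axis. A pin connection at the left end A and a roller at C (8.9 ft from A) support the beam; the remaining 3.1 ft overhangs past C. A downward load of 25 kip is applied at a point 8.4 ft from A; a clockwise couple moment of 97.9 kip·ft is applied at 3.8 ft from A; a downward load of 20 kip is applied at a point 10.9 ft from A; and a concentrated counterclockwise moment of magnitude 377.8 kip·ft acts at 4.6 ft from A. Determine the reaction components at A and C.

A_x = 0, A_y = 28.36 kip, C_y = 16.64 kip

ΣM about A: C_y·8.9 − 25·8.4 − 97.9 − 20·10.9 + 377.8 = 0 → C_y = 148.1/8.9 = 16.6404 ≈ 16.64 kip.
ΣF_y = 0: A_y + 16.6404 − 25 − 20 = 0 → A_y = 28.36 kip.
ΣF_x = 0: no horizontal applied forces, so A_x = 0.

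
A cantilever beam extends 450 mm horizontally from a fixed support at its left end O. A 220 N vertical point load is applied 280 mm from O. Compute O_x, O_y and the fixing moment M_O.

ΣF_x = 0: O_x = 0.
ΣF_y = 0: O_y − 220 = 0 → O_y = 220.0 N.
ΣM about O: M_O − 220·280 = 0 → M_O = 61600 N·mm.

O_x = 0, O_y = 220.0 N, M_O = 61600 N·mm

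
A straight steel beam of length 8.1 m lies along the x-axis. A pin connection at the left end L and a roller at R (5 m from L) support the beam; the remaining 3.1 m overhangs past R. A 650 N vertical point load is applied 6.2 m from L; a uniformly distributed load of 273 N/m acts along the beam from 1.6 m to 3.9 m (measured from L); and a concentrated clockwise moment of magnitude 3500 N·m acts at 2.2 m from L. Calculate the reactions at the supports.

Resultant of the distributed load: 273 × 2.3 = 627.9 N at 2.75 m from L.
Taking moments about L: R_y·5 − 650·6.2 − (273·2.3)·2.75 − 3500 = 0 → R_y = 9256.725/5 = 1851.35 ≈ 1851 N.
ΣF_y = 0: L_y + 1851.35 − 650 − 273·2.3 = 0 → L_y = -573.4 N.
ΣF_x = 0: no horizontal applied forces, so L_x = 0.

L_x = 0, L_y = -573.4 N, R_y = 1851 N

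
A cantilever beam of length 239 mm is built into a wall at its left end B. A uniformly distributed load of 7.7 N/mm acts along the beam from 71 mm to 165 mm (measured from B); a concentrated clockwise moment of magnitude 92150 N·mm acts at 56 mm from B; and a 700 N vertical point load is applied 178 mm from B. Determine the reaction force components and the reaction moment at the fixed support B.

B_x = 0, B_y = 1424 N, M_B = 302200 N·mm

Resultant of the distributed load: 7.7 × 94 = 723.8 N at 118 mm from B.
ΣF_x = 0: B_x = 0.
ΣF_y = 0: B_y − 7.7·94 − 700 = 0 → B_y = 1424 N.
ΣM about B: M_B − (7.7·94)·118 − 92150 − 700·178 = 0 → M_B = 302200 N·mm.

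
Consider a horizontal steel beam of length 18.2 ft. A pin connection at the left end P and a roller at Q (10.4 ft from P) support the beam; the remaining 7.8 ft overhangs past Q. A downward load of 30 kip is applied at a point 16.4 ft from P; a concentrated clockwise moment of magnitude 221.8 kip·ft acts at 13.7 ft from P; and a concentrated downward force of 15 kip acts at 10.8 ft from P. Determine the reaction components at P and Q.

P_x = 0, P_y = -39.21 kip, Q_y = 84.21 kip

Moments about P: Q_y·10.4 − 30·16.4 − 221.8 − 15·10.8 = 0 → Q_y = 875.8/10.4 = 84.2115 ≈ 84.21 kip.
ΣF_y = 0: P_y + 84.2115 − 30 − 15 = 0 → P_y = -39.21 kip.
ΣF_x = 0: no horizontal applied forces, so P_x = 0.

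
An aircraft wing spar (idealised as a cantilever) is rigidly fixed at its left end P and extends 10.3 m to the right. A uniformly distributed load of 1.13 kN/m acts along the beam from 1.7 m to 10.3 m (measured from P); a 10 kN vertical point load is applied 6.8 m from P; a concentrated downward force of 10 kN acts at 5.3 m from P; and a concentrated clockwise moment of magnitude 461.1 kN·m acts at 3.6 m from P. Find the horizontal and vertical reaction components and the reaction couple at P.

Resultant of the distributed load: 1.13 × 8.6 = 9.718 kN at 6 m from P.
ΣF_x = 0: P_x = 0.
ΣF_y = 0: P_y − 1.13·8.6 − 10 − 10 = 0 → P_y = 29.72 kN.
ΣM about P: M_P − (1.13·8.6)·6 − 10·6.8 − 10·5.3 − 461.1 = 0 → M_P = 640.4 kN·m.

P_x = 0, P_y = 29.72 kN, M_P = 640.4 kN·m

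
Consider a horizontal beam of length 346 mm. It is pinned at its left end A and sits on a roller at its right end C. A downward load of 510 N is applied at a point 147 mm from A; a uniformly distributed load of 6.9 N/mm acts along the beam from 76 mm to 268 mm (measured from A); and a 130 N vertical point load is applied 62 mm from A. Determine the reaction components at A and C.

A_x = 0, A_y = 1066 N, C_y = 898.5 N

Resultant of the distributed load: 6.9 × 192 = 1324.8 N at 172 mm from A.
ΣM about A: C_y·346 − 510·147 − (6.9·192)·172 − 130·62 = 0 → C_y = 310895.6/346 = 898.542 ≈ 898.5 N.
ΣF_y = 0: A_y + 898.542 − 510 − 6.9·192 − 130 = 0 → A_y = 1066 N.
ΣF_x = 0: no horizontal applied forces, so A_x = 0.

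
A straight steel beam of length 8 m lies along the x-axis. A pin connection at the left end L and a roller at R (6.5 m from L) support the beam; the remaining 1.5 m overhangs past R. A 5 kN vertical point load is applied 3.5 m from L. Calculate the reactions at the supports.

Taking moments about L: R_y·6.5 − 5·3.5 = 0 → R_y = 17.5/6.5 = 2.69231 ≈ 2.692 kN.
ΣF_y = 0: L_y + 2.69231 − 5 = 0 → L_y = 2.308 kN.
ΣF_x = 0: no horizontal applied forces, so L_x = 0.

L_x = 0, L_y = 2.308 kN, R_y = 2.692 kN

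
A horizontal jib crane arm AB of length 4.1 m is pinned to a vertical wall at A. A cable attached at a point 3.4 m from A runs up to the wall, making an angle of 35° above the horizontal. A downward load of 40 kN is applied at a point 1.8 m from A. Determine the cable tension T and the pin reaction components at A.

T = 36.92 kN, A_x = 30.24 kN, A_y = 18.82 kN

ΣM about A: T·sin35°·3.4 − 40·1.8 = 0 → T = 72/(3.4·0.573576) = 36.9201 ≈ 36.92 kN.
ΣF_x = 0: A_x − T·cos35° = 0 → A_x = 36.9201 × 0.819152 = 30.24 kN.
ΣF_y = 0: A_y + T·sin35° − 40 = 0 → A_y = 40 − 36.9201 × 0.573576 = 18.82 kN.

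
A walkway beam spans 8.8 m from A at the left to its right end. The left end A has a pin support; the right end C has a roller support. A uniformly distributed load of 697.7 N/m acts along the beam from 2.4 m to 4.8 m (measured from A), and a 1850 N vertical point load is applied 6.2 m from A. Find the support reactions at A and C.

Resultant of the distributed load: 697.7 × 2.4 = 1674.48 N at 3.6 m from A.
Moments about A: C_y·8.8 − (697.7·2.4)·3.6 − 1850·6.2 = 0 → C_y = 17498.128/8.8 = 1988.42 ≈ 1988 N.
ΣF_y = 0: A_y + 1988.42 − 697.7·2.4 − 1850 = 0 → A_y = 1536 N.
ΣF_x = 0: no horizontal applied forces, so A_x = 0.

A_x = 0, A_y = 1536 N, C_y = 1988 N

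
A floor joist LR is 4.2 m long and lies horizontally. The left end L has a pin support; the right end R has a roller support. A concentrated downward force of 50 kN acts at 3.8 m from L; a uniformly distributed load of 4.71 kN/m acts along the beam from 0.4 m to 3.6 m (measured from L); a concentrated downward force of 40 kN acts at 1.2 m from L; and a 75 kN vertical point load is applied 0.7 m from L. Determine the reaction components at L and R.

Resultant of the distributed load: 4.71 × 3.2 = 15.072 kN at 2 m from L.
Moments about L: R_y·4.2 − 50·3.8 − (4.71·3.2)·2 − 40·1.2 − 75·0.7 = 0 → R_y = 320.644/4.2 = 76.3438 ≈ 76.34 kN.
ΣF_y = 0: L_y + 76.3438 − 50 − 4.71·3.2 − 40 − 75 = 0 → L_y = 103.7 kN.
ΣF_x = 0: no horizontal applied forces, so L_x = 0.

L_x = 0, L_y = 103.7 kN, R_y = 76.34 kN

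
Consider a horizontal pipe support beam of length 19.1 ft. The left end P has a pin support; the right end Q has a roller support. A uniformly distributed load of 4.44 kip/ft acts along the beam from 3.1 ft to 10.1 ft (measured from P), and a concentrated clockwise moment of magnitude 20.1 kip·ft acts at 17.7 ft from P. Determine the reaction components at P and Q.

Resultant of the distributed load: 4.44 × 7 = 31.08 kip at 6.6 ft from P.
ΣM about P: Q_y·19.1 − (4.44·7)·6.6 − 20.1 = 0 → Q_y = 225.228/19.1 = 11.792 ≈ 11.79 kip.
ΣF_y = 0: P_y + 11.792 − 4.44·7 = 0 → P_y = 19.29 kip.
ΣF_x = 0: no horizontal applied forces, so P_x = 0.

P_x = 0, P_y = 19.29 kip, Q_y = 11.79 kip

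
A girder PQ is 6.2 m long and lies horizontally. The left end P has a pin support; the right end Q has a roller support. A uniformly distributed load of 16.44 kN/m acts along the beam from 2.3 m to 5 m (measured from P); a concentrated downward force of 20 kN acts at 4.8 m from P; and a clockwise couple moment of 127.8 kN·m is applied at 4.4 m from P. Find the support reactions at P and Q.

Resultant of the distributed load: 16.44 × 2.7 = 44.388 kN at 3.65 m from P.
Taking moments about P: Q_y·6.2 − (16.44·2.7)·3.65 − 20·4.8 − 127.8 = 0 → Q_y = 385.8162/6.2 = 62.2284 ≈ 62.23 kN.
ΣF_y = 0: P_y + 62.2284 − 16.44·2.7 − 20 = 0 → P_y = 2.160 kN.
ΣF_x = 0: no horizontal applied forces, so P_x = 0.

P_x = 0, P_y = 2.160 kN, Q_y = 62.23 kN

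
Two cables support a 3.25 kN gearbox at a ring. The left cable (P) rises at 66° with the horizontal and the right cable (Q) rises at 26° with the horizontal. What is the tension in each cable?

ΣF_x = 0: −T_P·cos66° + T_Q·cos26° = 0 → T_Q = 0.452536·T_P.
ΣF_y = 0: T_P·sin66° + T_Q·sin26° = 3.25.
Substitute: T_P·(0.913545 + 0.452536·0.438371) = 3.25 → T_P = 2.92286 ≈ 2.923 kN.
Then T_Q = 0.452536 × 2.92286 = 1.323 kN.

T_P = 2.923 kN, T_Q = 1.323 kN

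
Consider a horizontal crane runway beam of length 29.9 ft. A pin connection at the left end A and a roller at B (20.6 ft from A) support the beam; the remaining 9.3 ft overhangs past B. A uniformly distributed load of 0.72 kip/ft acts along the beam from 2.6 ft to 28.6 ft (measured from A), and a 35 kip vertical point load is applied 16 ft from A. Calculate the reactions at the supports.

A_x = 0, A_y = 12.36 kip, B_y = 41.36 kip

Resultant of the distributed load: 0.72 × 26 = 18.72 kip at 15.6 ft from A.
Taking moments about A: B_y·20.6 − (0.72·26)·15.6 − 35·16 = 0 → B_y = 852.032/20.6 = 41.3608 ≈ 41.36 kip.
ΣF_y = 0: A_y + 41.3608 − 0.72·26 − 35 = 0 → A_y = 12.36 kip.
ΣF_x = 0: no horizontal applied forces, so A_x = 0.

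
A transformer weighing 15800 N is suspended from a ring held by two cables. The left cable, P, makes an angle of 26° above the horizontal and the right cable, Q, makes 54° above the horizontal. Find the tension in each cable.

ΣF_x = 0: −T_P·cos26° + T_Q·cos54° = 0 → T_Q = 1.52912·T_P.
ΣF_y = 0: T_P·sin26° + T_Q·sin54° = 15800.
Substitute: T_P·(0.438371 + 1.52912·0.809017) = 15800 → T_P = 9430.27 ≈ 9430 N.
Then T_Q = 1.52912 × 9430.27 = 14420 N.

T_P = 9430 N, T_Q = 14420 N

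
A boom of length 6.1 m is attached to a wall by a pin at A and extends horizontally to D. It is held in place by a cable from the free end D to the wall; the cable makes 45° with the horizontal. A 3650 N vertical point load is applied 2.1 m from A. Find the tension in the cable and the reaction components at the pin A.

T = 1777 N, A_x = 1257 N, A_y = 2393 N

ΣM about A: T·sin45°·6.1 − 3650·2.1 = 0 → T = 7665/(6.1·0.707107) = 1777.04 ≈ 1777 N.
ΣF_x = 0: A_x − T·cos45° = 0 → A_x = 1777.04 × 0.707107 = 1257 N.
ΣF_y = 0: A_y + T·sin45° − 3650 = 0 → A_y = 3650 − 1777.04 × 0.707107 = 2393 N.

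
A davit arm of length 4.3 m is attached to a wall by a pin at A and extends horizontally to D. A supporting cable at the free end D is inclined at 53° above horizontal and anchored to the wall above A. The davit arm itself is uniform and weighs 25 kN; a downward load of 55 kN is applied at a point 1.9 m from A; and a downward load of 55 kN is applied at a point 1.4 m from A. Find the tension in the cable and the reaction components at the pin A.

T = 68.50 kN, A_x = 41.23 kN, A_y = 80.29 kN

ΣM about A: T·sin53°·4.3 − 25·2.15 − 55·1.9 − 55·1.4 = 0 → T = 235.25/(4.3·0.798636) = 68.5034 ≈ 68.50 kN.
ΣF_x = 0: A_x − T·cos53° = 0 → A_x = 68.5034 × 0.601815 = 41.23 kN.
ΣF_y = 0: A_y + T·sin53° − 25 − 55 − 55 = 0 → A_y = 135 − 68.5034 × 0.798636 = 80.29 kN.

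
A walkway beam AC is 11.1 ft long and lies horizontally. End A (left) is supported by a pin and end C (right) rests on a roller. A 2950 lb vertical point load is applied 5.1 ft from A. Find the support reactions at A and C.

Taking moments about A: C_y·11.1 − 2950·5.1 = 0 → C_y = 15045/11.1 = 1355.41 ≈ 1355 lb.
ΣF_y = 0: A_y + 1355.41 − 2950 = 0 → A_y = 1595 lb.
ΣF_x = 0: no horizontal applied forces, so A_x = 0.

A_x = 0, A_y = 1595 lb, C_y = 1355 lb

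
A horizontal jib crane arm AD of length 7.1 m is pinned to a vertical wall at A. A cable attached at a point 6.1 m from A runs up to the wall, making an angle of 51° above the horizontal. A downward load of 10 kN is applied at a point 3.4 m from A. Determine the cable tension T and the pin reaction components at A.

ΣM about A: T·sin51°·6.1 − 10·3.4 = 0 → T = 34/(6.1·0.777146) = 7.1721 ≈ 7.172 kN.
ΣF_x = 0: A_x − T·cos51° = 0 → A_x = 7.1721 × 0.62932 = 4.514 kN.
ΣF_y = 0: A_y + T·sin51° − 10 = 0 → A_y = 10 − 7.1721 × 0.777146 = 4.426 kN.

T = 7.172 kN, A_x = 4.514 kN, A_y = 4.426 kN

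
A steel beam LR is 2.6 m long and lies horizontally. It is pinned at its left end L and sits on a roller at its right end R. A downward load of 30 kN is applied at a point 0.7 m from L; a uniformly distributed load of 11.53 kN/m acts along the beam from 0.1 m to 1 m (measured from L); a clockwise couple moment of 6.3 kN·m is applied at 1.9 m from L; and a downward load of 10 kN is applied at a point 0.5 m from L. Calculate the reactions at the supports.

L_x = 0, L_y = 35.76 kN, R_y = 14.62 kN

Resultant of the distributed load: 11.53 × 0.9 = 10.377 kN at 0.55 m from L.
Taking moments about L: R_y·2.6 − 30·0.7 − (11.53·0.9)·0.55 − 6.3 − 10·0.5 = 0 → R_y = 38.00735/2.6 = 14.6182 ≈ 14.62 kN.
ΣF_y = 0: L_y + 14.6182 − 30 − 11.53·0.9 − 10 = 0 → L_y = 35.76 kN.
ΣF_x = 0: no horizontal applied forces, so L_x = 0.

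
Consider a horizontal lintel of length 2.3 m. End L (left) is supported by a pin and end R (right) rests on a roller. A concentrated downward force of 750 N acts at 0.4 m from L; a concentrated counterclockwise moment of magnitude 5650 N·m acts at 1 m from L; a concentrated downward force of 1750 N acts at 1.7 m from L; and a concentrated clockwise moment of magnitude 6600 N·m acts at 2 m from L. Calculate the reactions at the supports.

Taking moments about L: R_y·2.3 − 750·0.4 + 5650 − 1750·1.7 − 6600 = 0 → R_y = 4225/2.3 = 1836.96 ≈ 1837 N.
ΣF_y = 0: L_y + 1836.96 − 750 − 1750 = 0 → L_y = 663.0 N.
ΣF_x = 0: no horizontal applied forces, so L_x = 0.

L_x = 0, L_y = 663.0 N, R_y = 1837 N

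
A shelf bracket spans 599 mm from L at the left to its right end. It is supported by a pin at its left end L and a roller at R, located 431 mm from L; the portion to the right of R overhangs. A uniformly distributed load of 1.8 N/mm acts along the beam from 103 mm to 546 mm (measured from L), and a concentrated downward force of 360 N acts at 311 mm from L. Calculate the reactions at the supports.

Resultant of the distributed load: 1.8 × 443 = 797.4 N at 324.5 mm from L.
ΣM about L: R_y·431 − (1.8·443)·324.5 − 360·311 = 0 → R_y = 370716.3/431 = 860.131 ≈ 860.1 N.
ΣF_y = 0: L_y + 860.131 − 1.8·443 − 360 = 0 → L_y = 297.3 N.
ΣF_x = 0: no horizontal applied forces, so L_x = 0.

L_x = 0, L_y = 297.3 N, R_y = 860.1 N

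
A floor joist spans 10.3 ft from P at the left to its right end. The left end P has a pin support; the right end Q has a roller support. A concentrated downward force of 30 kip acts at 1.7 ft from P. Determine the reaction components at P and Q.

P_x = 0, P_y = 25.05 kip, Q_y = 4.951 kip

Taking moments about P: Q_y·10.3 − 30·1.7 = 0 → Q_y = 51/10.3 = 4.95146 ≈ 4.951 kip.
ΣF_y = 0: P_y + 4.95146 − 30 = 0 → P_y = 25.05 kip.
ΣF_x = 0: no horizontal applied forces, so P_x = 0.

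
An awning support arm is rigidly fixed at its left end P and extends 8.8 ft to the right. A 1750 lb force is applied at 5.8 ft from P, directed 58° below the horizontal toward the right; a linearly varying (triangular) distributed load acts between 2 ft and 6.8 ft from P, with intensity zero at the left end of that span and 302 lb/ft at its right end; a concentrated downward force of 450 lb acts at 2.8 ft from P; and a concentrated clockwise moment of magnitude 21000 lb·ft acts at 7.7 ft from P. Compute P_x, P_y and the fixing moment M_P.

P_x = -927.4 lb, P_y = 2659 lb, M_P = 34640 lb·ft

Resultant of the triangular load: ½ × 302 × 4.8 = 724.8 lb, acting at 5.2 ft from P (one-third of the span from the peak).
ΣF_x = 0: P_x + 1750·cos58° = 0 → P_x = -927.4 lb.
ΣF_y = 0: P_y − 1750·sin58° − ½·302·4.8 − 450 = 0 → P_y = 2659 lb.
ΣM about P: M_P − 1750·sin58°·5.8 − (½·302·4.8)·5.2 − 450·2.8 − 21000 = 0 → M_P = 34640 lb·ft.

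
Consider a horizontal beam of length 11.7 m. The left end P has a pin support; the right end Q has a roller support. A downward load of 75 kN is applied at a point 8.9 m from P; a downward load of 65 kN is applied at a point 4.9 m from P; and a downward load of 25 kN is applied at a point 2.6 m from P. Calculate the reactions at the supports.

ΣM about P: Q_y·11.7 − 75·8.9 − 65·4.9 − 25·2.6 = 0 → Q_y = 1051/11.7 = 89.8291 ≈ 89.83 kN.
ΣF_y = 0: P_y + 89.8291 − 75 − 65 − 25 = 0 → P_y = 75.17 kN.
ΣF_x = 0: no horizontal applied forces, so P_x = 0.

P_x = 0, P_y = 75.17 kN, Q_y = 89.83 kN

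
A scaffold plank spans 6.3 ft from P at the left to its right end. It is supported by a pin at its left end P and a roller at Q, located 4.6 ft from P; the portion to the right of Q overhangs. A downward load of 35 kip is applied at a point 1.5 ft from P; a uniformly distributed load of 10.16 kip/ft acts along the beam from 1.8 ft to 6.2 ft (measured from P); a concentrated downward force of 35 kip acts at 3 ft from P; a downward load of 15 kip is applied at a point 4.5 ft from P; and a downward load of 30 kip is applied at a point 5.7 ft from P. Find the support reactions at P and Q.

P_x = 0, P_y = 34.74 kip, Q_y = 125.0 kip

Resultant of the distributed load: 10.16 × 4.4 = 44.704 kip at 4 ft from P.
ΣM about P: Q_y·4.6 − 35·1.5 − (10.16·4.4)·4 − 35·3 − 15·4.5 − 30·5.7 = 0 → Q_y = 574.816/4.6 = 124.96 ≈ 125.0 kip.
ΣF_y = 0: P_y + 124.96 − 35 − 10.16·4.4 − 35 − 15 − 30 = 0 → P_y = 34.74 kip.
ΣF_x = 0: no horizontal applied forces, so P_x = 0.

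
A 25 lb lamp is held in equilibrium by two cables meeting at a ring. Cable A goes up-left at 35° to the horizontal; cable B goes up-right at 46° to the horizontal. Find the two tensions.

ΣF_x = 0: −T_A·cos35° + T_B·cos46° = 0 → T_B = 1.17922·T_A.
ΣF_y = 0: T_A·sin35° + T_B·sin46° = 25.
Substitute: T_A·(0.573576 + 1.17922·0.71934) = 25 → T_A = 17.5829 ≈ 17.58 lb.
Then T_B = 1.17922 × 17.5829 = 20.73 lb.

T_A = 17.58 lb, T_B = 20.73 lb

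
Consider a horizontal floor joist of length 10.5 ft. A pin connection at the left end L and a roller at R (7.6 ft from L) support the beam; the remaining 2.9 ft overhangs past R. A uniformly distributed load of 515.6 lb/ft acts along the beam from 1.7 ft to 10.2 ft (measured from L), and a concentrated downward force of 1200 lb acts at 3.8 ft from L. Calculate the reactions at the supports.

Resultant of the distributed load: 515.6 × 8.5 = 4382.6 lb at 5.95 ft from L.
Moments about L: R_y·7.6 − (515.6·8.5)·5.95 − 1200·3.8 = 0 → R_y = 30636.47/7.6 = 4031.11 ≈ 4031 lb.
ΣF_y = 0: L_y + 4031.11 − 515.6·8.5 − 1200 = 0 → L_y = 1551 lb.
ΣF_x = 0: no horizontal applied forces, so L_x = 0.

L_x = 0, L_y = 1551 lb, R_y = 4031 lb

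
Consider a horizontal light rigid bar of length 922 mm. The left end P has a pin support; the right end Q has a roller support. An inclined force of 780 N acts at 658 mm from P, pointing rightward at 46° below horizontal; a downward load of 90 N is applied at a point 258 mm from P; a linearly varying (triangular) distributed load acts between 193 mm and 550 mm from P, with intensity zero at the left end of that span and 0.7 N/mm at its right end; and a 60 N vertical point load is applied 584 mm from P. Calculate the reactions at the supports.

Resultant of the triangular load: ½ × 0.7 × 357 = 124.95 N, acting at 431 mm from P (one-third of the span from the peak).
Moments about P: Q_y·922 − 780·sin46°·658 − 90·258 − (½·0.7·357)·431 − 60·584 = 0 → Q_y = 481307/922 = 522.025 ≈ 522.0 N.
ΣF_y = 0: P_y + 522.025 − 780·sin46° − 90 − ½·0.7·357 − 60 = 0 → P_y = 314.0 N.
ΣF_x = 0: P_x + 780·cos46° = 0 → P_x = -541.8 N.

P_x = -541.8 N, P_y = 314.0 N, Q_y = 522.0 N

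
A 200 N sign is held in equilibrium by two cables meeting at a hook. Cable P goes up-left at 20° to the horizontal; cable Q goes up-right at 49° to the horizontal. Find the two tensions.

ΣF_x = 0: −T_P·cos20° + T_Q·cos49° = 0 → T_Q = 1.43233·T_P.
ΣF_y = 0: T_P·sin20° + T_Q·sin49° = 200.
Substitute: T_P·(0.34202 + 1.43233·0.75471) = 200 → T_P = 140.547 ≈ 140.5 N.
Then T_Q = 1.43233 × 140.547 = 201.3 N.

T_P = 140.5 N, T_Q = 201.3 N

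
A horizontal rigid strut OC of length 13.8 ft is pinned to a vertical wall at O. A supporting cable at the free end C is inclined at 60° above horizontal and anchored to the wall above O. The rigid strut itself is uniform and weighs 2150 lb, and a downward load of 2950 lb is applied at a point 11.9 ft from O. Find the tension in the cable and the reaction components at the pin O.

T = 4179 lb, O_x = 2089 lb, O_y = 1481 lb

ΣM about O: T·sin60°·13.8 − 2150·6.9 − 2950·11.9 = 0 → T = 49940/(13.8·0.866025) = 4178.68 ≈ 4179 lb.
ΣF_x = 0: O_x − T·cos60° = 0 → O_x = 4178.68 × 0.5 = 2089 lb.
ΣF_y = 0: O_y + T·sin60° − 2150 − 2950 = 0 → O_y = 5100 − 4178.68 × 0.866025 = 1481 lb.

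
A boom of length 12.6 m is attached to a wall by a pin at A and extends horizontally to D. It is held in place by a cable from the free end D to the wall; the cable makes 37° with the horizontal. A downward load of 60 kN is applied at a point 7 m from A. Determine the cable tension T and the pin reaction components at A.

T = 55.39 kN, A_x = 44.23 kN, A_y = 26.67 kN

ΣM about A: T·sin37°·12.6 − 60·7 = 0 → T = 420/(12.6·0.601815) = 55.388 ≈ 55.39 kN.
ΣF_x = 0: A_x − T·cos37° = 0 → A_x = 55.388 × 0.798636 = 44.23 kN.
ΣF_y = 0: A_y + T·sin37° − 60 = 0 → A_y = 60 − 55.388 × 0.601815 = 26.67 kN.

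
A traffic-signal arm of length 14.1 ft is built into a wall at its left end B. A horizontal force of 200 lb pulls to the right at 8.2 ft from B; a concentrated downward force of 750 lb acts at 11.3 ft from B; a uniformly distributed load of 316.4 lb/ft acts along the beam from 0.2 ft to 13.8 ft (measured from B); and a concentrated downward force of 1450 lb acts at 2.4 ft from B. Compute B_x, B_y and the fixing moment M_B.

B_x = -200.0 lb, B_y = 6503 lb, M_B = 42080 lb·ft

Resultant of the distributed load: 316.4 × 13.6 = 4303.04 lb at 7 ft from B.
ΣF_x = 0: B_x + 200 = 0 → B_x = -200.0 lb.
ΣF_y = 0: B_y − 750 − 316.4·13.6 − 1450 = 0 → B_y = 6503 lb.
ΣM about B: M_B − 750·11.3 − (316.4·13.6)·7 − 1450·2.4 = 0 → M_B = 42080 lb·ft.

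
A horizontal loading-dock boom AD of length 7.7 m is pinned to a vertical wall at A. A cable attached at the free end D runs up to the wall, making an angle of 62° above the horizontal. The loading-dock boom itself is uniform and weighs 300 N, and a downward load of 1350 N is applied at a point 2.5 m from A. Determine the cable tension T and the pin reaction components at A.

ΣM about A: T·sin62°·7.7 − 300·3.85 − 1350·2.5 = 0 → T = 4530/(7.7·0.882948) = 666.304 ≈ 666.3 N.
ΣF_x = 0: A_x − T·cos62° = 0 → A_x = 666.304 × 0.469472 = 312.8 N.
ΣF_y = 0: A_y + T·sin62° − 300 − 1350 = 0 → A_y = 1650 − 666.304 × 0.882948 = 1062 N.

T = 666.3 N, A_x = 312.8 N, A_y = 1062 N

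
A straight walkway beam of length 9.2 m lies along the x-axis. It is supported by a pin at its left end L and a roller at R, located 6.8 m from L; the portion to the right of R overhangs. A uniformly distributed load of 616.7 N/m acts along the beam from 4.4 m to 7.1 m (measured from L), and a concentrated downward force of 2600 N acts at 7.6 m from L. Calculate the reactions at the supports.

Resultant of the distributed load: 616.7 × 2.7 = 1665.09 N at 5.75 m from L.
Moments about L: R_y·6.8 − (616.7·2.7)·5.75 − 2600·7.6 = 0 → R_y = 29334.2675/6.8 = 4313.86 ≈ 4314 N.
ΣF_y = 0: L_y + 4313.86 − 616.7·2.7 − 2600 = 0 → L_y = -48.77 N.
ΣF_x = 0: no horizontal applied forces, so L_x = 0.

L_x = 0, L_y = -48.77 N, R_y = 4314 N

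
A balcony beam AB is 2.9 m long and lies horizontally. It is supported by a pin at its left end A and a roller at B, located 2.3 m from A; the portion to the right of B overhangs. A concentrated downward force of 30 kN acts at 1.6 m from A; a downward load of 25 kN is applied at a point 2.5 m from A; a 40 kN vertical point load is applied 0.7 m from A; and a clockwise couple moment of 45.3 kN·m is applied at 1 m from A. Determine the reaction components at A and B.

Moments about A: B_y·2.3 − 30·1.6 − 25·2.5 − 40·0.7 − 45.3 = 0 → B_y = 183.8/2.3 = 79.913 ≈ 79.91 kN.
ΣF_y = 0: A_y + 79.913 − 30 − 25 − 40 = 0 → A_y = 15.09 kN.
ΣF_x = 0: no horizontal applied forces, so A_x = 0.

A_x = 0, A_y = 15.09 kN, B_y = 79.91 kN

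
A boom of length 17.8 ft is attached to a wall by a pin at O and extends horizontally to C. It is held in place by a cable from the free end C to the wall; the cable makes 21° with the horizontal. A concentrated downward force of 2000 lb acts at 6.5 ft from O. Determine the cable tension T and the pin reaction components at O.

ΣM about O: T·sin21°·17.8 − 2000·6.5 = 0 → T = 13000/(17.8·0.358368) = 2037.95 ≈ 2038 lb.
ΣF_x = 0: O_x − T·cos21° = 0 → O_x = 2037.95 × 0.93358 = 1903 lb.
ΣF_y = 0: O_y + T·sin21° − 2000 = 0 → O_y = 2000 − 2037.95 × 0.358368 = 1270 lb.

T = 2038 lb, O_x = 1903 lb, O_y = 1270 lb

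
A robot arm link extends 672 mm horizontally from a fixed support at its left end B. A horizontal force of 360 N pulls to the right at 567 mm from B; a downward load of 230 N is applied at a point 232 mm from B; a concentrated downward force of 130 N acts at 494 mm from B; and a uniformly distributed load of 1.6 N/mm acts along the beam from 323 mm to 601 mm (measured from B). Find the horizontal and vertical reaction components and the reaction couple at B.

B_x = -360.0 N, B_y = 804.8 N, M_B = 323100 N·mm

Resultant of the distributed load: 1.6 × 278 = 444.8 N at 462 mm from B.
ΣF_x = 0: B_x + 360 = 0 → B_x = -360.0 N.
ΣF_y = 0: B_y − 230 − 130 − 1.6·278 = 0 → B_y = 804.8 N.
ΣM about B: M_B − 230·232 − 130·494 − (1.6·278)·462 = 0 → M_B = 323100 N·mm.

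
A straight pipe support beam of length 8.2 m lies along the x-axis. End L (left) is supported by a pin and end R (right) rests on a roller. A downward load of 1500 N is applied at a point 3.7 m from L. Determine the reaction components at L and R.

L_x = 0, L_y = 823.2 N, R_y = 676.8 N

ΣM about L: R_y·8.2 − 1500·3.7 = 0 → R_y = 5550/8.2 = 676.829 ≈ 676.8 N.
ΣF_y = 0: L_y + 676.829 − 1500 = 0 → L_y = 823.2 N.
ΣF_x = 0: no horizontal applied forces, so L_x = 0.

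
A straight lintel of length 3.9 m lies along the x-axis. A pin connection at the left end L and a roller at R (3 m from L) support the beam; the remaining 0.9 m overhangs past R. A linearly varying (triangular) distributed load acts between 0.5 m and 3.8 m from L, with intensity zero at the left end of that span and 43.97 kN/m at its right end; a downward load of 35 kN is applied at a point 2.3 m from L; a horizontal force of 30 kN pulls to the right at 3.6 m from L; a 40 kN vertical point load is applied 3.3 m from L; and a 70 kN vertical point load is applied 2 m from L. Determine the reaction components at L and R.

L_x = -30.00 kN, L_y = 34.76 kN, R_y = 182.8 kN

Resultant of the triangular load: ½ × 43.97 × 3.3 = 72.5505 kN, acting at 2.7 m from L (one-third of the span from the peak).
Taking moments about L: R_y·3 − (½·43.97·3.3)·2.7 − 35·2.3 − 40·3.3 − 70·2 = 0 → R_y = 548.38635/3 = 182.795 ≈ 182.8 kN.
ΣF_y = 0: L_y + 182.795 − ½·43.97·3.3 − 35 − 40 − 70 = 0 → L_y = 34.76 kN.
ΣF_x = 0: L_x + 30 = 0 → L_x = -30.00 kN.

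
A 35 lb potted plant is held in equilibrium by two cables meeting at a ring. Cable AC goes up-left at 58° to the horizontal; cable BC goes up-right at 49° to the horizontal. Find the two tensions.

ΣF_x = 0: −T_AC·cos58° + T_BC·cos49° = 0 → T_BC = 0.807731·T_AC.
ΣF_y = 0: T_AC·sin58° + T_BC·sin49° = 35.
Substitute: T_AC·(0.848048 + 0.807731·0.75471) = 35 → T_AC = 24.0112 ≈ 24.01 lb.
Then T_BC = 0.807731 × 24.0112 = 19.39 lb.

T_AC = 24.01 lb, T_BC = 19.39 lb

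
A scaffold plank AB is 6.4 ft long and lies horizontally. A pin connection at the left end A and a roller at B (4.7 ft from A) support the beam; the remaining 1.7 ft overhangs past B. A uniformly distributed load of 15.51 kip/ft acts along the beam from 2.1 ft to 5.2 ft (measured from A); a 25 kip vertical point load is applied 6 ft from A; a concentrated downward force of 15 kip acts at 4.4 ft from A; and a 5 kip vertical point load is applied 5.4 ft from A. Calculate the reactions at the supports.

A_x = 0, A_y = 4.039 kip, B_y = 89.04 kip

Resultant of the distributed load: 15.51 × 3.1 = 48.081 kip at 3.65 ft from A.
Moments about A: B_y·4.7 − (15.51·3.1)·3.65 − 25·6 − 15·4.4 − 5·5.4 = 0 → B_y = 418.49565/4.7 = 89.0416 ≈ 89.04 kip.
ΣF_y = 0: A_y + 89.0416 − 15.51·3.1 − 25 − 15 − 5 = 0 → A_y = 4.039 kip.
ΣF_x = 0: no horizontal applied forces, so A_x = 0.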